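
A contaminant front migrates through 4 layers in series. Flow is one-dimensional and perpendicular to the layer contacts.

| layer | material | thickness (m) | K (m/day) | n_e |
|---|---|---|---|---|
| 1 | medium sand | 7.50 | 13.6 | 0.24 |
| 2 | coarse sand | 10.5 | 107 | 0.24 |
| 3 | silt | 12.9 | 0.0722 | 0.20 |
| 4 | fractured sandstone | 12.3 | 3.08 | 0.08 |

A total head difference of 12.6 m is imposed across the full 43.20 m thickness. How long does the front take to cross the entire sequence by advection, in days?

115

With flow normal to the layers, continuity requires the same specific discharge q through every layer.
Σ(b_i/K_i) = 7.50/13.6 + 10.5/107 + 12.9/0.0722 + 12.3/3.08 = 183.3 d.
q = Δh / Σ(b_i/K_i) = 12.6 / 183.3 = 0.06873 m/day.
In each layer the seepage velocity is v_i = q/n_i, so the layer transit time is t_i = b_i·n_i / q:
  layer 1 (medium sand): t_1 = 7.50 × 0.24 / 0.06873 = 26.19 d
  layer 2 (coarse sand): t_2 = 10.5 × 0.24 / 0.06873 = 36.66 d
  layer 3 (silt): t_3 = 12.9 × 0.20 / 0.06873 = 37.54 d
  layer 4 (fractured sandstone): t_4 = 12.3 × 0.08 / 0.06873 = 14.32 d
Total t = Σ t_i = 114.7 days.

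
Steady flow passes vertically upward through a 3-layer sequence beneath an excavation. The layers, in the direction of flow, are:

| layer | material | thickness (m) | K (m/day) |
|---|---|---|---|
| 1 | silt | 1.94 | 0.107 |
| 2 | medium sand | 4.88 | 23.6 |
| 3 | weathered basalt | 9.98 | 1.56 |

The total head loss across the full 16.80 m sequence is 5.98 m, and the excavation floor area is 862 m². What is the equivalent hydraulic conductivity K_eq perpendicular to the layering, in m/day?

Flow is perpendicular to layering, so the layers act in series and the equivalent K is the thickness-weighted harmonic mean.
Total thickness L = 1.94 + 4.88 + 9.98 = 16.80 m.
Σ(b_i/K_i) = 1.94/0.107 + 4.88/23.6 + 9.98/1.56 = 24.74 d.
K_eq = L / Σ(b_i/K_i) = 16.80 / 24.74 = 0.6792 m/day.

0.679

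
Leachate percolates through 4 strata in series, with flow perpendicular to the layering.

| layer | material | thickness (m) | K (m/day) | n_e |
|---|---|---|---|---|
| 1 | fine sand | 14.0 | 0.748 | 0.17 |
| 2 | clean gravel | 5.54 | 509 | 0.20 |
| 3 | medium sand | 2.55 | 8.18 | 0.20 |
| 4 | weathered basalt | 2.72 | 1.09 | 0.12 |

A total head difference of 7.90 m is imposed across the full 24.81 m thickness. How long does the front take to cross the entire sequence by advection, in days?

With flow normal to the layers, continuity requires the same specific discharge q through every layer.
Σ(b_i/K_i) = 14.0/0.748 + 5.54/509 + 2.55/8.18 + 2.72/1.09 = 21.53 d.
q = Δh / Σ(b_i/K_i) = 7.90 / 21.53 = 0.3669 m/day.
In each layer the seepage velocity is v_i = q/n_i, so the layer transit time is t_i = b_i·n_i / q:
  layer 1 (fine sand): t_1 = 14.0 × 0.17 / 0.3669 = 6.488 d
  layer 2 (clean gravel): t_2 = 5.54 × 0.20 / 0.3669 = 3.020 d
  layer 3 (medium sand): t_3 = 2.55 × 0.20 / 0.3669 = 1.390 d
  layer 4 (weathered basalt): t_4 = 2.72 × 0.12 / 0.3669 = 0.8897 d
Total t = Σ t_i = 11.79 days.

11.8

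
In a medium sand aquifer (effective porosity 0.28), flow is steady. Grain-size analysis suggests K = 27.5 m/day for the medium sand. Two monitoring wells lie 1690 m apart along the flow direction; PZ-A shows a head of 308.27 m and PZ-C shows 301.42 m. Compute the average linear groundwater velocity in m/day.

0.398

Hydraulic gradient i = (308.27 − 301.42) / 1690 = 6.85 / 1690 = 0.004053.
Darcy flux q = K · i = 27.50 × 0.004053 = 0.1115 m/day.
Seepage velocity v = q / n_e = 0.1115 / 0.28 = 0.3981 m/day.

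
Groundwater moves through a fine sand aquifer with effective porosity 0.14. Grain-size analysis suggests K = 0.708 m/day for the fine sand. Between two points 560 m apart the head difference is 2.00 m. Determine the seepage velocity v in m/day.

Hydraulic gradient i = Δh / L = 2.00 / 560 = 0.003571.
Darcy flux q = K · i = 0.7080 × 0.003571 = 0.002529 m/day.
Seepage velocity v = q / n_e = 0.002529 / 0.14 = 0.01806 m/day.

0.0181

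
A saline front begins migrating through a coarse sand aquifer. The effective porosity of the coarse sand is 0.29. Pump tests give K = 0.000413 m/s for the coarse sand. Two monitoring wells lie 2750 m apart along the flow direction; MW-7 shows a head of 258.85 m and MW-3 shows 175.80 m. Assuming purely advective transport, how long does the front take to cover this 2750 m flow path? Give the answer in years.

2.03

Convert K: 0.000413 m/s × 86400 = 35.68 m/day.
Hydraulic gradient i = (258.85 − 175.80) / 2750 = 83.05 / 2750 = 0.03020.
Darcy flux q = K · i = 35.68 × 0.03020 = 1.078 m/day.
Seepage velocity v = q / n_e = 1.078 / 0.29 = 3.716 m/day.
Travel time t = L / v = 2750 / 3.716 = 740.0 days = 2.026 years.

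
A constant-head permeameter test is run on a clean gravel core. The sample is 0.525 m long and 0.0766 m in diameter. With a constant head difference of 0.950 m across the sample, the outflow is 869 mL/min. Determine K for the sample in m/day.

Cross-sectional area A = π·(d/2)² = π × (0.0766/2)² = 0.004608 m².
Convert discharge: 869 mL/min = 1.448e-05 m³/s.
Darcy's law rearranged: K = Q·L / (A·Δh) = 1.448e-05 × 0.525 / (0.004608 × 0.950) = 0.001737 m/s = 150.1 m/day.

150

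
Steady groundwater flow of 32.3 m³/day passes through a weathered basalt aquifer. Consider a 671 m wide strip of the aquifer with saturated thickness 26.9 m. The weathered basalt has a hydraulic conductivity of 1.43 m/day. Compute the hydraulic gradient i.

Cross-sectional area A = 671 × 26.9 = 18050 m².
From Q = K·A·i, i = Q / (K·A) = 32.3 / (1.430 × 18050) = 0.001251.

0.00125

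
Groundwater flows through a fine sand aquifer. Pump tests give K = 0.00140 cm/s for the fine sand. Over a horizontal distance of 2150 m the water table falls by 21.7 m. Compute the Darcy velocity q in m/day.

Convert K: 0.00140 cm/s × 864 = 1.210 m/day.
Hydraulic gradient i = Δh / L = 21.7 / 2150 = 0.01009.
Specific discharge q = K · i = 1.210 × 0.01009 = 0.01221 m/day.

0.0122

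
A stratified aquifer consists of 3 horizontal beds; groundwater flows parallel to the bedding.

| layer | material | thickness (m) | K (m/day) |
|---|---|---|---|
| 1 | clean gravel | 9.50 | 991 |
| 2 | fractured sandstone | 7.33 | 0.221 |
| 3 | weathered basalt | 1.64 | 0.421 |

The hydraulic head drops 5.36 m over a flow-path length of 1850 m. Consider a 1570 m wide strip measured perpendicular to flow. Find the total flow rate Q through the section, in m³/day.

42800

Flow is parallel to layering, so each bed carries its own Darcy discharge and the transmissivities add.
Σ(K_i·b_i) = 991×9.50 + 0.221×7.33 + 0.421×1.64 = 9417 m²/day.
Hydraulic gradient i = Δh / L = 5.36 / 1850 = 0.002897.
Q = Σ(K_i·b_i) · W · i = 9417 × 1570 × 0.002897 = 42835 m³/day.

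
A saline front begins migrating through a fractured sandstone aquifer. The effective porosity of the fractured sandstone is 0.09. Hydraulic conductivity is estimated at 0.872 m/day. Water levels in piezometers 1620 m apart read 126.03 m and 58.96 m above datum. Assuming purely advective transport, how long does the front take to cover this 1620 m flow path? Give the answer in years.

Hydraulic gradient i = (126.03 − 58.96) / 1620 = 67.07 / 1620 = 0.04140.
Darcy flux q = K · i = 0.8720 × 0.04140 = 0.03610 m/day.
Seepage velocity v = q / n_e = 0.03610 / 0.09 = 0.4011 m/day.
Travel time t = L / v = 1620 / 0.4011 = 4039 days = 11.06 years.

11.1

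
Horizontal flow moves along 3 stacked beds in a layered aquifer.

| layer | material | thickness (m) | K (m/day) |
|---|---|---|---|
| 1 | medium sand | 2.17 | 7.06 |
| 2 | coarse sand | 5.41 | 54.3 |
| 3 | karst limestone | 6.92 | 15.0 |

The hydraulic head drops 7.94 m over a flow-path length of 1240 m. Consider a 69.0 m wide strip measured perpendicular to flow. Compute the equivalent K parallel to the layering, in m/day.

28.5

Flow is parallel to layering, so each bed carries its own Darcy discharge and the transmissivities add.
Σ(K_i·b_i) = 7.06×2.17 + 54.3×5.41 + 15.0×6.92 = 412.9 m²/day.
Total thickness b = 14.50 m, so K_eq = Σ(K_i·b_i)/b = 28.47 m/day.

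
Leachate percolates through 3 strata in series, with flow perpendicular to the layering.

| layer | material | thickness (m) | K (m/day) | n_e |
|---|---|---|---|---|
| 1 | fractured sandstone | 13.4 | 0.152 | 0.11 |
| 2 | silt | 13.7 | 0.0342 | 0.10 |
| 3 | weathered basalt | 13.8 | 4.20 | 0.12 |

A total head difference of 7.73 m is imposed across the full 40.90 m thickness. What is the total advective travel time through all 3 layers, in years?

0.784

With flow normal to the layers, continuity requires the same specific discharge q through every layer.
Σ(b_i/K_i) = 13.4/0.152 + 13.7/0.0342 + 13.8/4.20 = 492.0 d.
q = Δh / Σ(b_i/K_i) = 7.73 / 492.0 = 0.01571 m/day.
In each layer the seepage velocity is v_i = q/n_i, so the layer transit time is t_i = b_i·n_i / q:
  layer 1 (fractured sandstone): t_1 = 13.4 × 0.11 / 0.01571 = 93.82 d
  layer 2 (silt): t_2 = 13.7 × 0.10 / 0.01571 = 87.20 d
  layer 3 (weathered basalt): t_3 = 13.8 × 0.12 / 0.01571 = 105.4 d
Total t = Σ t_i = 286.4 days = 0.7842 years.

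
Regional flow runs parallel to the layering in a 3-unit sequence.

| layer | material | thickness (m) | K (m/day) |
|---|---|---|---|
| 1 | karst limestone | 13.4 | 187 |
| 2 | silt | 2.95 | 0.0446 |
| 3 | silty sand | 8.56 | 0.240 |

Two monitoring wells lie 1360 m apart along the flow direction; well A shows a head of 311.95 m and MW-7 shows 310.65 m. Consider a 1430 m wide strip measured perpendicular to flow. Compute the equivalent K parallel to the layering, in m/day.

Flow is parallel to layering, so each bed carries its own Darcy discharge and the transmissivities add.
Σ(K_i·b_i) = 187×13.4 + 0.0446×2.95 + 0.240×8.56 = 2508 m²/day.
Total thickness b = 24.91 m, so K_eq = Σ(K_i·b_i)/b = 100.7 m/day.

101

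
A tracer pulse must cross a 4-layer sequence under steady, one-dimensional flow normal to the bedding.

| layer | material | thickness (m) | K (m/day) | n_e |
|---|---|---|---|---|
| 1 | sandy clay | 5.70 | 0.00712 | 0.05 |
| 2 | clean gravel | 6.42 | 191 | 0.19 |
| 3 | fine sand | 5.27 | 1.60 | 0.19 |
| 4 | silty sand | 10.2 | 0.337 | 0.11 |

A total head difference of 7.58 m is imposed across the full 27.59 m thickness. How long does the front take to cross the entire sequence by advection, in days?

399

With flow normal to the layers, continuity requires the same specific discharge q through every layer.
Σ(b_i/K_i) = 5.70/0.00712 + 6.42/191 + 5.27/1.60 + 10.2/0.337 = 834.2 d.
q = Δh / Σ(b_i/K_i) = 7.58 / 834.2 = 0.009087 m/day.
In each layer the seepage velocity is v_i = q/n_i, so the layer transit time is t_i = b_i·n_i / q:
  layer 1 (sandy clay): t_1 = 5.70 × 0.05 / 0.009087 = 31.36 d
  layer 2 (clean gravel): t_2 = 6.42 × 0.19 / 0.009087 = 134.2 d
  layer 3 (fine sand): t_3 = 5.27 × 0.19 / 0.009087 = 110.2 d
  layer 4 (silty sand): t_4 = 10.2 × 0.11 / 0.009087 = 123.5 d
Total t = Σ t_i = 399.3 days.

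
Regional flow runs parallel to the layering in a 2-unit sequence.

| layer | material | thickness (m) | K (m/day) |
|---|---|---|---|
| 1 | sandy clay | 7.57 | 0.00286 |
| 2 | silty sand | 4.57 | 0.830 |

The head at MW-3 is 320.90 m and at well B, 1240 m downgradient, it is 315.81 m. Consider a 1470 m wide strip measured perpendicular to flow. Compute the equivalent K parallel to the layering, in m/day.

Flow is parallel to layering, so each bed carries its own Darcy discharge and the transmissivities add.
Σ(K_i·b_i) = 0.00286×7.57 + 0.830×4.57 = 3.815 m²/day.
Total thickness b = 12.14 m, so K_eq = Σ(K_i·b_i)/b = 0.3142 m/day.

0.314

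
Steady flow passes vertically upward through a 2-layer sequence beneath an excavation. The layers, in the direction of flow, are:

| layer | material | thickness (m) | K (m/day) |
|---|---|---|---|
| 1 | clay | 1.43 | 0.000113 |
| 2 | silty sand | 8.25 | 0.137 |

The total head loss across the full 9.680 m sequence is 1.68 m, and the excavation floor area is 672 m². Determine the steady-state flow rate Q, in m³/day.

0.0888

Flow is perpendicular to layering, so the layers act in series and the equivalent K is the thickness-weighted harmonic mean.
Total thickness L = 1.43 + 8.25 = 9.680 m.
Σ(b_i/K_i) = 1.43/0.000113 + 8.25/0.137 = 12715 d.
K_eq = L / Σ(b_i/K_i) = 9.680 / 12715 = 0.0007613 m/day.
Q = K_eq · A · (Δh/L) = 0.0007613 × 672 × (1.68/9.680) = 0.08879 m³/day.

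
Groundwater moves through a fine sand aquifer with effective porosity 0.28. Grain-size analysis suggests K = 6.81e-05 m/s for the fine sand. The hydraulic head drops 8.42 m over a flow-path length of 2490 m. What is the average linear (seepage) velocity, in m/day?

0.0711

Convert K: 6.81e-05 m/s × 86400 = 5.884 m/day.
Hydraulic gradient i = Δh / L = 8.42 / 2490 = 0.003382.
Darcy flux q = K · i = 5.884 × 0.003382 = 0.01990 m/day.
Seepage velocity v = q / n_e = 0.01990 / 0.28 = 0.07106 m/day.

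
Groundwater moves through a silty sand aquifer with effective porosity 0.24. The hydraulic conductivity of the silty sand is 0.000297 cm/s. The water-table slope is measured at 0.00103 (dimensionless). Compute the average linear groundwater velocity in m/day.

Convert K: 0.000297 cm/s × 864 = 0.2566 m/day.
Hydraulic gradient i = 0.00103.
Darcy flux q = K · i = 0.2566 × 0.001030 = 0.0002643 m/day.
Seepage velocity v = q / n_e = 0.0002643 / 0.24 = 0.001101 m/day.

0.00110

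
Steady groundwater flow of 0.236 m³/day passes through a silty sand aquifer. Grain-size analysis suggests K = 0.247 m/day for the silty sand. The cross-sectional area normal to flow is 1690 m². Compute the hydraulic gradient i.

From Q = K·A·i, i = Q / (K·A) = 0.236 / (0.2470 × 1690) = 0.0005654.

0.000565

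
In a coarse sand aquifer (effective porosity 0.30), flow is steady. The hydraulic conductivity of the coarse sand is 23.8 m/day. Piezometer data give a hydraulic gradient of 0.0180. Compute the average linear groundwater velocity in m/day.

Hydraulic gradient i = 0.0180.
Darcy flux q = K · i = 23.80 × 0.01800 = 0.4284 m/day.
Seepage velocity v = q / n_e = 0.4284 / 0.30 = 1.428 m/day.

1.43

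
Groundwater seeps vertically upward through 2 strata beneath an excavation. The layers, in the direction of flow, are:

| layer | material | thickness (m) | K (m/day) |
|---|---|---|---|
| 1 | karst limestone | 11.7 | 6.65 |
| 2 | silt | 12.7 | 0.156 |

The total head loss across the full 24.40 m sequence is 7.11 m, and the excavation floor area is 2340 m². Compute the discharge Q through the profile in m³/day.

200

Flow is perpendicular to layering, so the layers act in series and the equivalent K is the thickness-weighted harmonic mean.
Total thickness L = 11.7 + 12.7 = 24.40 m.
Σ(b_i/K_i) = 11.7/6.65 + 12.7/0.156 = 83.17 d.
K_eq = L / Σ(b_i/K_i) = 24.40 / 83.17 = 0.2934 m/day.
Q = K_eq · A · (Δh/L) = 0.2934 × 2340 × (7.11/24.40) = 200.0 m³/day.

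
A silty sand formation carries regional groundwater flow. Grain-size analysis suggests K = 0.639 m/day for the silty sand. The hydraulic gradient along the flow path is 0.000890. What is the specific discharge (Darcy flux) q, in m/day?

Hydraulic gradient i = 0.000890.
Specific discharge q = K · i = 0.6390 × 0.0008900 = 0.0005687 m/day.

0.000569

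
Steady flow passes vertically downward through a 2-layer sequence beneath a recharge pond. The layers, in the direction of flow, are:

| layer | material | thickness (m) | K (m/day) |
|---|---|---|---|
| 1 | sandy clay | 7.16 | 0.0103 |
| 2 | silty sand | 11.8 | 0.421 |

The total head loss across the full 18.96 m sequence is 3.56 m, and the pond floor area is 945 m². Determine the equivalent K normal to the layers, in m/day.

0.0262

Flow is perpendicular to layering, so the layers act in series and the equivalent K is the thickness-weighted harmonic mean.
Total thickness L = 7.16 + 11.8 = 18.96 m.
Σ(b_i/K_i) = 7.16/0.0103 + 11.8/0.421 = 723.2 d.
K_eq = L / Σ(b_i/K_i) = 18.96 / 723.2 = 0.02622 m/day.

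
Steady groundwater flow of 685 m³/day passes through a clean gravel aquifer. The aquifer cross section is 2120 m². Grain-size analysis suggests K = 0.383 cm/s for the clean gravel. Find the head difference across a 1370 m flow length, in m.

Convert K: 0.383 cm/s × 864 = 330.9 m/day.
From Q = K·A·i, i = Q / (K·A) = 685 / (330.9 × 2120) = 0.0009764.
Head loss Δh = i · L = 0.0009764 × 1370 = 1.338 m.

1.34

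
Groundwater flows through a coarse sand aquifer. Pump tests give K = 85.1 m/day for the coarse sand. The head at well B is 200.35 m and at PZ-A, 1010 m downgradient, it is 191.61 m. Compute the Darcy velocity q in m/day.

Hydraulic gradient i = (200.35 − 191.61) / 1010 = 8.74 / 1010 = 0.008653.
Specific discharge q = K · i = 85.10 × 0.008653 = 0.7364 m/day.

0.736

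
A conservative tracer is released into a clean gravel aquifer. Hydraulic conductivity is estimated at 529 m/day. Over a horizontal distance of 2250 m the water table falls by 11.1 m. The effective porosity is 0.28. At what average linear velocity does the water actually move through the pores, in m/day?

Hydraulic gradient i = Δh / L = 11.1 / 2250 = 0.004933.
Darcy flux q = K · i = 529.0 × 0.004933 = 2.610 m/day.
Seepage velocity v = q / n_e = 2.610 / 0.28 = 9.320 m/day.

9.32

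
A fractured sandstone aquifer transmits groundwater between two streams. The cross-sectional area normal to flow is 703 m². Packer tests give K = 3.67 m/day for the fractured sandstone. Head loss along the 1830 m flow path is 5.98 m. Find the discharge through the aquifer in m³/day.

Hydraulic gradient i = Δh / L = 5.98 / 1830 = 0.003268.
Darcy's law: Q = K · A · i = 3.670 × 703.0 × 0.003268 = 8.431 m³/day.

8.43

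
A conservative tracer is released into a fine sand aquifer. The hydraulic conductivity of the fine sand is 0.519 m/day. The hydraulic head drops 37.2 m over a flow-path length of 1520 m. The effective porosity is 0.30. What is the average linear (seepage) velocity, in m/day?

0.0423

Hydraulic gradient i = Δh / L = 37.2 / 1520 = 0.02447.
Darcy flux q = K · i = 0.5190 × 0.02447 = 0.01270 m/day.
Seepage velocity v = q / n_e = 0.01270 / 0.30 = 0.04234 m/day.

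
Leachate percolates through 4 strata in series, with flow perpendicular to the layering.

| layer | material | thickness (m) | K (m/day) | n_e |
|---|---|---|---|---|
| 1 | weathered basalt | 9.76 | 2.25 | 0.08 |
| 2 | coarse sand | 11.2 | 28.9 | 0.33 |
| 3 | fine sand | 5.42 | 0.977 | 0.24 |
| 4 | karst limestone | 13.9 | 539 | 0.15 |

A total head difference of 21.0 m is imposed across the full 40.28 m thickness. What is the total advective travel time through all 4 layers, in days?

3.86

With flow normal to the layers, continuity requires the same specific discharge q through every layer.
Σ(b_i/K_i) = 9.76/2.25 + 11.2/28.9 + 5.42/0.977 + 13.9/539 = 10.30 d.
q = Δh / Σ(b_i/K_i) = 21.0 / 10.30 = 2.039 m/day.
In each layer the seepage velocity is v_i = q/n_i, so the layer transit time is t_i = b_i·n_i / q:
  layer 1 (weathered basalt): t_1 = 9.76 × 0.08 / 2.039 = 0.3829 d
  layer 2 (coarse sand): t_2 = 11.2 × 0.33 / 2.039 = 1.813 d
  layer 3 (fine sand): t_3 = 5.42 × 0.24 / 2.039 = 0.6379 d
  layer 4 (karst limestone): t_4 = 13.9 × 0.15 / 2.039 = 1.023 d
Total t = Σ t_i = 3.856 days.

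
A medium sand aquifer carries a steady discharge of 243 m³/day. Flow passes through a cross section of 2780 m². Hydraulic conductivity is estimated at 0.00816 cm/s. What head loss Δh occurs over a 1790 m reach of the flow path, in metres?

Convert K: 0.00816 cm/s × 864 = 7.050 m/day.
From Q = K·A·i, i = Q / (K·A) = 243 / (7.050 × 2780) = 0.01240.
Head loss Δh = i · L = 0.01240 × 1790 = 22.19 m.

22.2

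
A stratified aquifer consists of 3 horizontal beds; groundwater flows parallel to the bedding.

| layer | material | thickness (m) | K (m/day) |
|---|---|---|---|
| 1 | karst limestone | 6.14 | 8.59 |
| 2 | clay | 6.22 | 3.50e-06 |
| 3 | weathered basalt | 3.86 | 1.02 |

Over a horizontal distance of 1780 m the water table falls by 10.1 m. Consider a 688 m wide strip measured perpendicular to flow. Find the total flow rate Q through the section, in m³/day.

Flow is parallel to layering, so each bed carries its own Darcy discharge and the transmissivities add.
Σ(K_i·b_i) = 8.59×6.14 + 3.50e-06×6.22 + 1.02×3.86 = 56.68 m²/day.
Hydraulic gradient i = Δh / L = 10.1 / 1780 = 0.005674.
Q = Σ(K_i·b_i) · W · i = 56.68 × 688 × 0.005674 = 221.3 m³/day.

221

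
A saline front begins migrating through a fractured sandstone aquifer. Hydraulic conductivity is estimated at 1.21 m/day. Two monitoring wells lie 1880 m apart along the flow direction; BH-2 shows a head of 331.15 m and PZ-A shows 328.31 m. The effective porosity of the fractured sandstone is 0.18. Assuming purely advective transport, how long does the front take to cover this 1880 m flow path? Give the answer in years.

Hydraulic gradient i = (331.15 − 328.31) / 1880 = 2.84 / 1880 = 0.001511.
Darcy flux q = K · i = 1.210 × 0.001511 = 0.001828 m/day.
Seepage velocity v = q / n_e = 0.001828 / 0.18 = 0.01015 m/day.
Travel time t = L / v = 1880 / 0.01015 = 1.851e+05 days = 506.9 years.

507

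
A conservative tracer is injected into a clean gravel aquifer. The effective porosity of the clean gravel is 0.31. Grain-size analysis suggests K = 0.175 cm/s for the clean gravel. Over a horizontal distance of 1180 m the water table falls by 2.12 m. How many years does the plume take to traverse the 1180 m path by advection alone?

3.69

Convert K: 0.175 cm/s × 864 = 151.2 m/day.
Hydraulic gradient i = Δh / L = 2.12 / 1180 = 0.001797.
Darcy flux q = K · i = 151.2 × 0.001797 = 0.2716 m/day.
Seepage velocity v = q / n_e = 0.2716 / 0.31 = 0.8763 m/day.
Travel time t = L / v = 1180 / 0.8763 = 1347 days = 3.687 years.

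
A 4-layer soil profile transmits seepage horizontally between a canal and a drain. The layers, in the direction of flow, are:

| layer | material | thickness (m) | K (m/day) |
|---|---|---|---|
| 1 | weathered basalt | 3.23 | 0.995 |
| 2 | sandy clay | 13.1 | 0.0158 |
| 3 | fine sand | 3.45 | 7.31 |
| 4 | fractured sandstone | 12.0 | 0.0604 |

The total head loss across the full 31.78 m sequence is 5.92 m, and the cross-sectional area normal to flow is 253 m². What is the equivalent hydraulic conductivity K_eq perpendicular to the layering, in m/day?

0.0308

Flow is perpendicular to layering, so the layers act in series and the equivalent K is the thickness-weighted harmonic mean.
Total thickness L = 3.23 + 13.1 + 3.45 + 12.0 = 31.78 m.
Σ(b_i/K_i) = 3.23/0.995 + 13.1/0.0158 + 3.45/7.31 + 12.0/0.0604 = 1032 d.
K_eq = L / Σ(b_i/K_i) = 31.78 / 1032 = 0.03081 m/day.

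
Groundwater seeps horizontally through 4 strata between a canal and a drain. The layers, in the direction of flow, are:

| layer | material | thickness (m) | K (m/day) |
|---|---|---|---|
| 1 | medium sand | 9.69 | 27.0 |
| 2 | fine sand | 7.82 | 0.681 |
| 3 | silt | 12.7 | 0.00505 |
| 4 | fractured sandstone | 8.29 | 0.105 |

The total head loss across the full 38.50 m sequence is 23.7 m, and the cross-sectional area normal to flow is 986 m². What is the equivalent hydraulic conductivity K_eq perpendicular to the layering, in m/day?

Flow is perpendicular to layering, so the layers act in series and the equivalent K is the thickness-weighted harmonic mean.
Total thickness L = 9.69 + 7.82 + 12.7 + 8.29 = 38.50 m.
Σ(b_i/K_i) = 9.69/27.0 + 7.82/0.681 + 12.7/0.00505 + 8.29/0.105 = 2606 d.
K_eq = L / Σ(b_i/K_i) = 38.50 / 2606 = 0.01478 m/day.

0.0148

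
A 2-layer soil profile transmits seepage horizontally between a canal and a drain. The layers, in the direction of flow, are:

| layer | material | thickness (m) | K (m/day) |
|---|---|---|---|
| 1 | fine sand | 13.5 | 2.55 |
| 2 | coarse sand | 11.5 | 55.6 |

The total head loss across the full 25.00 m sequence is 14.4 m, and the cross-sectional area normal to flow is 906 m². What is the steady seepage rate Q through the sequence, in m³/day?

Flow is perpendicular to layering, so the layers act in series and the equivalent K is the thickness-weighted harmonic mean.
Total thickness L = 13.5 + 11.5 = 25.00 m.
Σ(b_i/K_i) = 13.5/2.55 + 11.5/55.6 = 5.501 d.
K_eq = L / Σ(b_i/K_i) = 25.00 / 5.501 = 4.545 m/day.
Q = K_eq · A · (Δh/L) = 4.545 × 906 × (14.4/25.00) = 2372 m³/day.

2370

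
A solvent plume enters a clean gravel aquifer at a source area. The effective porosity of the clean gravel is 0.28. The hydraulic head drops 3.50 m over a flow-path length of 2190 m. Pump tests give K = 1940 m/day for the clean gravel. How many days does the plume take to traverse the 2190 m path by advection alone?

198

Hydraulic gradient i = Δh / L = 3.50 / 2190 = 0.001598.
Darcy flux q = K · i = 1940 × 0.001598 = 3.100 m/day.
Seepage velocity v = q / n_e = 3.100 / 0.28 = 11.07 m/day.
Travel time t = L / v = 2190 / 11.07 = 197.8 days.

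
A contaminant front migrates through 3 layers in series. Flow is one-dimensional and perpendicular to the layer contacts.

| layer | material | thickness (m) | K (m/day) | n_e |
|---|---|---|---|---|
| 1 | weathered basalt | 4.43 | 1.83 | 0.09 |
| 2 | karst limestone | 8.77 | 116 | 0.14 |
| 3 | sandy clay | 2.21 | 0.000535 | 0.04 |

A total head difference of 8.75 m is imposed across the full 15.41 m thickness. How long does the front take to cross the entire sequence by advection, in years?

With flow normal to the layers, continuity requires the same specific discharge q through every layer.
Σ(b_i/K_i) = 4.43/1.83 + 8.77/116 + 2.21/0.000535 = 4133 d.
q = Δh / Σ(b_i/K_i) = 8.75 / 4133 = 0.002117 m/day.
In each layer the seepage velocity is v_i = q/n_i, so the layer transit time is t_i = b_i·n_i / q:
  layer 1 (weathered basalt): t_1 = 4.43 × 0.09 / 0.002117 = 188.3 d
  layer 2 (karst limestone): t_2 = 8.77 × 0.14 / 0.002117 = 580.0 d
  layer 3 (sandy clay): t_3 = 2.21 × 0.04 / 0.002117 = 41.76 d
Total t = Σ t_i = 810.1 days = 2.218 years.

2.22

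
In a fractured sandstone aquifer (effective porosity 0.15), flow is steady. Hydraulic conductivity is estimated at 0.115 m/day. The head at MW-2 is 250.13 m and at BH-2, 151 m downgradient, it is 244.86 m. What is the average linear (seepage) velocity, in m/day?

Hydraulic gradient i = (250.13 − 244.86) / 151 = 5.27 / 151 = 0.03490.
Darcy flux q = K · i = 0.1150 × 0.03490 = 0.004014 m/day.
Seepage velocity v = q / n_e = 0.004014 / 0.15 = 0.02676 m/day.

0.0268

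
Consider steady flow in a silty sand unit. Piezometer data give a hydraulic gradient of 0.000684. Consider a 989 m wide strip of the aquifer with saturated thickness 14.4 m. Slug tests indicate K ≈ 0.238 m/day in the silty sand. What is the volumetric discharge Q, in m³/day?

2.32

Cross-sectional area A = 989 × 14.4 = 14242 m².
Hydraulic gradient i = 0.000684.
Darcy's law: Q = K · A · i = 0.2380 × 14242 × 0.0006840 = 2.318 m³/day.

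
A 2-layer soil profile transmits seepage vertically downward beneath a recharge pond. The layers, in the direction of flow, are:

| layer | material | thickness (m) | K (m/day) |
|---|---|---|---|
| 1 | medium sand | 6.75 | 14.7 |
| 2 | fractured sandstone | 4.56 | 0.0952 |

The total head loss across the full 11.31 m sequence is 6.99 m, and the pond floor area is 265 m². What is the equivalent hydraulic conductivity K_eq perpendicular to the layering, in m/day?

0.234

Flow is perpendicular to layering, so the layers act in series and the equivalent K is the thickness-weighted harmonic mean.
Total thickness L = 6.75 + 4.56 = 11.31 m.
Σ(b_i/K_i) = 6.75/14.7 + 4.56/0.0952 = 48.36 d.
K_eq = L / Σ(b_i/K_i) = 11.31 / 48.36 = 0.2339 m/day.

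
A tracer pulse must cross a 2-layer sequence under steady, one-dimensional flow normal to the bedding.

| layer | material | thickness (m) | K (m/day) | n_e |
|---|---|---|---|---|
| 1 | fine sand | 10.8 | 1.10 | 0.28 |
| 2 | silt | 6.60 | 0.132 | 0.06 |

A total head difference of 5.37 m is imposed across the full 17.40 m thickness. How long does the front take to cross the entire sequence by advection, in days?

38.1

With flow normal to the layers, continuity requires the same specific discharge q through every layer.
Σ(b_i/K_i) = 10.8/1.10 + 6.60/0.132 = 59.82 d.
q = Δh / Σ(b_i/K_i) = 5.37 / 59.82 = 0.08977 m/day.
In each layer the seepage velocity is v_i = q/n_i, so the layer transit time is t_i = b_i·n_i / q:
  layer 1 (fine sand): t_1 = 10.8 × 0.28 / 0.08977 = 33.69 d
  layer 2 (silt): t_2 = 6.60 × 0.06 / 0.08977 = 4.411 d
Total t = Σ t_i = 38.10 days.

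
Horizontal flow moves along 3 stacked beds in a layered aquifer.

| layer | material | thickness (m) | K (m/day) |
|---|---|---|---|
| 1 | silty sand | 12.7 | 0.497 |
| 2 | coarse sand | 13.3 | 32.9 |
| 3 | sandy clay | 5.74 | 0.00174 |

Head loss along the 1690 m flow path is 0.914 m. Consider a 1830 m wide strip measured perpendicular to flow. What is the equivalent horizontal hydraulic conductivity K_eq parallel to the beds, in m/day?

Flow is parallel to layering, so each bed carries its own Darcy discharge and the transmissivities add.
Σ(K_i·b_i) = 0.497×12.7 + 32.9×13.3 + 0.00174×5.74 = 443.9 m²/day.
Total thickness b = 31.74 m, so K_eq = Σ(K_i·b_i)/b = 13.99 m/day.

14.0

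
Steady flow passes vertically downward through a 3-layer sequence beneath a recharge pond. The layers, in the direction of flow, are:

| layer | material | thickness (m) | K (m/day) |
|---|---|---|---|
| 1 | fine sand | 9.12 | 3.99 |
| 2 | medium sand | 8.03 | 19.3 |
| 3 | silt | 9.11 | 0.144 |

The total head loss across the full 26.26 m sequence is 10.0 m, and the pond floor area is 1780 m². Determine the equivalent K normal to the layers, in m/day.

0.398

Flow is perpendicular to layering, so the layers act in series and the equivalent K is the thickness-weighted harmonic mean.
Total thickness L = 9.12 + 8.03 + 9.11 = 26.26 m.
Σ(b_i/K_i) = 9.12/3.99 + 8.03/19.3 + 9.11/0.144 = 65.97 d.
K_eq = L / Σ(b_i/K_i) = 26.26 / 65.97 = 0.3981 m/day.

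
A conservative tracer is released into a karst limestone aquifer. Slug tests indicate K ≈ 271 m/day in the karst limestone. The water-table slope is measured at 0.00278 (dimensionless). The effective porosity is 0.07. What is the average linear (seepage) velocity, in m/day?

Hydraulic gradient i = 0.00278.
Darcy flux q = K · i = 271.0 × 0.002780 = 0.7534 m/day.
Seepage velocity v = q / n_e = 0.7534 / 0.07 = 10.76 m/day.

10.8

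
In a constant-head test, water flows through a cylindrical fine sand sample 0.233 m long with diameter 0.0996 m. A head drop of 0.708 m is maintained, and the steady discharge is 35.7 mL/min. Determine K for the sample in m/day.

2.17

Cross-sectional area A = π·(d/2)² = π × (0.0996/2)² = 0.007791 m².
Convert discharge: 35.7 mL/min = 5.950e-07 m³/s.
Darcy's law rearranged: K = Q·L / (A·Δh) = 5.950e-07 × 0.233 / (0.007791 × 0.708) = 2.513e-05 m/s = 2.171 m/day.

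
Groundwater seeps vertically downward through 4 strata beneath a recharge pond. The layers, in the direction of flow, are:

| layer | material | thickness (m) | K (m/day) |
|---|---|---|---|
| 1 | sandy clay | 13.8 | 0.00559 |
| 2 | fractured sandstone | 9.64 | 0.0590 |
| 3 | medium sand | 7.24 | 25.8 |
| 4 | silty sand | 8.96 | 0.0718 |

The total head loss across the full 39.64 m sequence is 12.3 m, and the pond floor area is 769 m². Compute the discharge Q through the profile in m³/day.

3.43

Flow is perpendicular to layering, so the layers act in series and the equivalent K is the thickness-weighted harmonic mean.
Total thickness L = 13.8 + 9.64 + 7.24 + 8.96 = 39.64 m.
Σ(b_i/K_i) = 13.8/0.00559 + 9.64/0.0590 + 7.24/25.8 + 8.96/0.0718 = 2757 d.
K_eq = L / Σ(b_i/K_i) = 39.64 / 2757 = 0.01438 m/day.
Q = K_eq · A · (Δh/L) = 0.01438 × 769 × (12.3/39.64) = 3.431 m³/day.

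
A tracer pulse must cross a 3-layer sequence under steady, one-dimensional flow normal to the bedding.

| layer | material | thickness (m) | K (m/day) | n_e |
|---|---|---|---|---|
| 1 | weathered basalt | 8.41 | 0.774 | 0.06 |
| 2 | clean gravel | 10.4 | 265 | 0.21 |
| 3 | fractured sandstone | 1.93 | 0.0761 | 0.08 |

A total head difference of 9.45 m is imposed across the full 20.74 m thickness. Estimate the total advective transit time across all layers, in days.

10.9

With flow normal to the layers, continuity requires the same specific discharge q through every layer.
Σ(b_i/K_i) = 8.41/0.774 + 10.4/265 + 1.93/0.0761 = 36.27 d.
q = Δh / Σ(b_i/K_i) = 9.45 / 36.27 = 0.2606 m/day.
In each layer the seepage velocity is v_i = q/n_i, so the layer transit time is t_i = b_i·n_i / q:
  layer 1 (weathered basalt): t_1 = 8.41 × 0.06 / 0.2606 = 1.937 d
  layer 2 (clean gravel): t_2 = 10.4 × 0.21 / 0.2606 = 8.382 d
  layer 3 (fractured sandstone): t_3 = 1.93 × 0.08 / 0.2606 = 0.5925 d
Total t = Σ t_i = 10.91 days.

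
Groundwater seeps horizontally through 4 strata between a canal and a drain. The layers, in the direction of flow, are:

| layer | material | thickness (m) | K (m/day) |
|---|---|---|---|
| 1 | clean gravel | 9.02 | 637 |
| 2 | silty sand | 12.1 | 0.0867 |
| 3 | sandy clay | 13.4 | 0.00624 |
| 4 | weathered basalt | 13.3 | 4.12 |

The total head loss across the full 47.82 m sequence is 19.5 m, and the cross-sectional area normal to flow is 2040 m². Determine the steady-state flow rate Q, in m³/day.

Flow is perpendicular to layering, so the layers act in series and the equivalent K is the thickness-weighted harmonic mean.
Total thickness L = 9.02 + 12.1 + 13.4 + 13.3 = 47.82 m.
Σ(b_i/K_i) = 9.02/637 + 12.1/0.0867 + 13.4/0.00624 + 13.3/4.12 = 2290 d.
K_eq = L / Σ(b_i/K_i) = 47.82 / 2290 = 0.02088 m/day.
Q = K_eq · A · (Δh/L) = 0.02088 × 2040 × (19.5/47.82) = 17.37 m³/day.

17.4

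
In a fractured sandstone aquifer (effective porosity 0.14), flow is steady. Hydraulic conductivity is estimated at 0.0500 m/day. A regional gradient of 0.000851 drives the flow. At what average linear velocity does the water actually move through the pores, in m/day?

Hydraulic gradient i = 0.000851.
Darcy flux q = K · i = 0.05000 × 0.0008510 = 4.255e-05 m/day.
Seepage velocity v = q / n_e = 4.255e-05 / 0.14 = 0.0003039 m/day.

0.000304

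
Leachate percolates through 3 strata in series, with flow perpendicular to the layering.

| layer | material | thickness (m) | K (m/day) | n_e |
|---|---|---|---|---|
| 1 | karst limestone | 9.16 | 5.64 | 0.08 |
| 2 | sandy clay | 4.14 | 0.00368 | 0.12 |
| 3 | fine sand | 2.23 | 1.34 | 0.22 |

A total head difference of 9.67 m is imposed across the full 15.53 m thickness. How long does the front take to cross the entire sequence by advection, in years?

0.550

With flow normal to the layers, continuity requires the same specific discharge q through every layer.
Σ(b_i/K_i) = 9.16/5.64 + 4.14/0.00368 + 2.23/1.34 = 1128 d.
q = Δh / Σ(b_i/K_i) = 9.67 / 1128 = 0.008571 m/day.
In each layer the seepage velocity is v_i = q/n_i, so the layer transit time is t_i = b_i·n_i / q:
  layer 1 (karst limestone): t_1 = 9.16 × 0.08 / 0.008571 = 85.50 d
  layer 2 (sandy clay): t_2 = 4.14 × 0.12 / 0.008571 = 57.97 d
  layer 3 (fine sand): t_3 = 2.23 × 0.22 / 0.008571 = 57.24 d
Total t = Σ t_i = 200.7 days = 0.5495 years.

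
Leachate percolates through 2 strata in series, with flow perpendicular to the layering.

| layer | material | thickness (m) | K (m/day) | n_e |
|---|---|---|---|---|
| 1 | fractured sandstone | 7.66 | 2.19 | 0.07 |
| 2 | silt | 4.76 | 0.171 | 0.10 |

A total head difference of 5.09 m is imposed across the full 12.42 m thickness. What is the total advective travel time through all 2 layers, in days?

With flow normal to the layers, continuity requires the same specific discharge q through every layer.
Σ(b_i/K_i) = 7.66/2.19 + 4.76/0.171 = 31.33 d.
q = Δh / Σ(b_i/K_i) = 5.09 / 31.33 = 0.1624 m/day.
In each layer the seepage velocity is v_i = q/n_i, so the layer transit time is t_i = b_i·n_i / q:
  layer 1 (fractured sandstone): t_1 = 7.66 × 0.07 / 0.1624 = 3.301 d
  layer 2 (silt): t_2 = 4.76 × 0.10 / 0.1624 = 2.930 d
Total t = Σ t_i = 6.231 days.

6.23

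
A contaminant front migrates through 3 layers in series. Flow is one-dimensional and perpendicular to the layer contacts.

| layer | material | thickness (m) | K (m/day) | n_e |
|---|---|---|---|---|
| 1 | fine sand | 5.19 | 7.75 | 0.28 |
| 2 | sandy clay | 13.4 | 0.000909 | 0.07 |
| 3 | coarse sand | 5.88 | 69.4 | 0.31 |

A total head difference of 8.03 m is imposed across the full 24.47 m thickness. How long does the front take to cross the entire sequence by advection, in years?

With flow normal to the layers, continuity requires the same specific discharge q through every layer.
Σ(b_i/K_i) = 5.19/7.75 + 13.4/0.000909 + 5.88/69.4 = 14742 d.
q = Δh / Σ(b_i/K_i) = 8.03 / 14742 = 0.0005447 m/day.
In each layer the seepage velocity is v_i = q/n_i, so the layer transit time is t_i = b_i·n_i / q:
  layer 1 (fine sand): t_1 = 5.19 × 0.28 / 0.0005447 = 2668 d
  layer 2 (sandy clay): t_2 = 13.4 × 0.07 / 0.0005447 = 1722 d
  layer 3 (coarse sand): t_3 = 5.88 × 0.31 / 0.0005447 = 3346 d
Total t = Σ t_i = 7736 days = 21.18 years.

21.2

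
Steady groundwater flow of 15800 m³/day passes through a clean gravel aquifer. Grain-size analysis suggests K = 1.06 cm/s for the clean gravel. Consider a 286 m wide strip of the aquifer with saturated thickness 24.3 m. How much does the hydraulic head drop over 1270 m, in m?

Convert K: 1.06 cm/s × 864 = 915.8 m/day.
Cross-sectional area A = 286 × 24.3 = 6950 m².
From Q = K·A·i, i = Q / (K·A) = 15800 / (915.8 × 6950) = 0.002482.
Head loss Δh = i · L = 0.002482 × 1270 = 3.153 m.

3.15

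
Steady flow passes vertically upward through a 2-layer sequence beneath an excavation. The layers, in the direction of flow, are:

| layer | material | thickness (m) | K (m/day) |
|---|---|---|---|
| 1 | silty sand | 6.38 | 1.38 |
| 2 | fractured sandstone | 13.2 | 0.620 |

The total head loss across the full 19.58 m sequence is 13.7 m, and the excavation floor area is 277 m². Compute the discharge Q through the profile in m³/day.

Flow is perpendicular to layering, so the layers act in series and the equivalent K is the thickness-weighted harmonic mean.
Total thickness L = 6.38 + 13.2 = 19.58 m.
Σ(b_i/K_i) = 6.38/1.38 + 13.2/0.620 = 25.91 d.
K_eq = L / Σ(b_i/K_i) = 19.58 / 25.91 = 0.7556 m/day.
Q = K_eq · A · (Δh/L) = 0.7556 × 277 × (13.7/19.58) = 146.4 m³/day.

146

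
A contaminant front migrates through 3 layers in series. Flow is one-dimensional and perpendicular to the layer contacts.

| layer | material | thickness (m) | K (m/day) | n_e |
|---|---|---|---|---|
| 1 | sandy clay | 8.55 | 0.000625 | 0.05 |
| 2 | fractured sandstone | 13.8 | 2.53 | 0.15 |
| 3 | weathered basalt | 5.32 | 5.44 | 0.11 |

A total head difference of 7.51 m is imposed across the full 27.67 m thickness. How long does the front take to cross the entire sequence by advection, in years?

15.4

With flow normal to the layers, continuity requires the same specific discharge q through every layer.
Σ(b_i/K_i) = 8.55/0.000625 + 13.8/2.53 + 5.32/5.44 = 13686 d.
q = Δh / Σ(b_i/K_i) = 7.51 / 13686 = 0.0005487 m/day.
In each layer the seepage velocity is v_i = q/n_i, so the layer transit time is t_i = b_i·n_i / q:
  layer 1 (sandy clay): t_1 = 8.55 × 0.05 / 0.0005487 = 779.1 d
  layer 2 (fractured sandstone): t_2 = 13.8 × 0.15 / 0.0005487 = 3772 d
  layer 3 (weathered basalt): t_3 = 5.32 × 0.11 / 0.0005487 = 1066 d
Total t = Σ t_i = 5618 days = 15.38 years.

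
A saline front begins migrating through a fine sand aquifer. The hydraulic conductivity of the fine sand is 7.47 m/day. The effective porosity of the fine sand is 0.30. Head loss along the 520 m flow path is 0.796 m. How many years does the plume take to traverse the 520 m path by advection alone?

Hydraulic gradient i = Δh / L = 0.796 / 520 = 0.001531.
Darcy flux q = K · i = 7.470 × 0.001531 = 0.01143 m/day.
Seepage velocity v = q / n_e = 0.01143 / 0.30 = 0.03812 m/day.
Travel time t = L / v = 520 / 0.03812 = 13643 days = 37.35 years.

37.4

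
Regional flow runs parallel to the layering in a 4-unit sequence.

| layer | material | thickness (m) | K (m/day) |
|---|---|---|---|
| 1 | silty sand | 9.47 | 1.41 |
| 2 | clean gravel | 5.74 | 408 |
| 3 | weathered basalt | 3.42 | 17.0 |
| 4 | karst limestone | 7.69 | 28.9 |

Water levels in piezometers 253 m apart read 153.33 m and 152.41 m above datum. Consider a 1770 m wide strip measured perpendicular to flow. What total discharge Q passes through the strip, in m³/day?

Flow is parallel to layering, so each bed carries its own Darcy discharge and the transmissivities add.
Σ(K_i·b_i) = 1.41×9.47 + 408×5.74 + 17.0×3.42 + 28.9×7.69 = 2636 m²/day.
Hydraulic gradient i = (153.33 − 152.41) / 253 = 0.92 / 253 = 0.003636.
Q = Σ(K_i·b_i) · W · i = 2636 × 1770 × 0.003636 = 16964 m³/day.

17000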